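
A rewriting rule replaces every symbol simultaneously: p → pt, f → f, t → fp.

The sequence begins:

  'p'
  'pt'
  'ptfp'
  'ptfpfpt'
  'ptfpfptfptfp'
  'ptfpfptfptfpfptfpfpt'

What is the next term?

Replace each of the 20 characters of ptfpfptfptfpfptfpfpt in place — pt fp f pt f pt fp f pt fp f pt f pt fp f pt f pt fp — and concatenate.

ptfpfptfptfpfptfpfptfptfpfptfptfp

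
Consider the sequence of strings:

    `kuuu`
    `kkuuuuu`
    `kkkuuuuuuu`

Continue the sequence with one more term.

kkkkuuuuuuuuu

Each string has the form k^{n-1} u^{2n-1}, where the shown terms are n = 2, 3, 4.
At n = 5 the blocks have lengths 4, 9.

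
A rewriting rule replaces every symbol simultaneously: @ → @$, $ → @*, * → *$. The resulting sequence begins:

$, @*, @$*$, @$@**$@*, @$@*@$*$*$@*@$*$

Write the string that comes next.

Rewriting the 16 symbols of @$@*@$*$*$@*@$*$ one by one yields @$ @* @$ *$ @$ @* *$ @* *$ @* @$ *$ @$ @* *$ @*; concatenated:

@$@*@$*$@$@**$@**$@*@$*$@$@**$@*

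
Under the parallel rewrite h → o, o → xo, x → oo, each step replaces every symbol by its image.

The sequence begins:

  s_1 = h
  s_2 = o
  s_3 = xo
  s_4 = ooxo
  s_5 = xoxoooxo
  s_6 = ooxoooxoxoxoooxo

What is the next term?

φ(ooxoooxoxoxoooxo) expands symbol-by-symbol to xo xo oo xo xo xo oo xo oo xo oo xo xo xo oo xo; joining the 16 pieces gives the next term.

xoxoooxoxoxoooxoooxoooxoxoxoooxo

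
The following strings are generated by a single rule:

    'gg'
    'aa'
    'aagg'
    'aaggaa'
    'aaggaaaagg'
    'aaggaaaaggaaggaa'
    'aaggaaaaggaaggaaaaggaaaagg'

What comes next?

aaggaaaaggaaggaaaaggaaaaggaaggaaaaggaaggaa

This is a Fibonacci-style word recurrence s(k) = s(k−1)·s(k−2): e.g. aa·gg = aagg.
Continuing: aaggaaaaggaaggaaaaggaaaagg · aaggaaaaggaaggaa gives term 8.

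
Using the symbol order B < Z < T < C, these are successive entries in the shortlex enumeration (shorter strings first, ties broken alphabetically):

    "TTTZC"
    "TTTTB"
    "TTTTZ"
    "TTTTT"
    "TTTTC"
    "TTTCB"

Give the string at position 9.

Continuing the enumeration 3 steps past TTTCB: TTTCB → TTTCZ → TTTCT → (answer).

TTTCC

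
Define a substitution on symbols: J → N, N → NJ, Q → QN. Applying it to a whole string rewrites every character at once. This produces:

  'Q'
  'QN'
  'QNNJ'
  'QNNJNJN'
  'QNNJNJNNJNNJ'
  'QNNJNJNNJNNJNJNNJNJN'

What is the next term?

Rewriting the 20 symbols of QNNJNJNNJNNJNJNNJNJN one by one yields QN NJ NJ N NJ N NJ NJ N NJ NJ N NJ N NJ NJ N NJ N NJ; concatenated:

QNNJNJNNJNNJNJNNJNJNNJNNJNJNNJNNJ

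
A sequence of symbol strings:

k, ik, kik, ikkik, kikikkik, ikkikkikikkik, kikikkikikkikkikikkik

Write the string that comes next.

ikkikkikikkikkikikkikikkikkikikkik

This is a Fibonacci-style word recurrence s(k) = s(k−2)·s(k−1): e.g. k·ik = kik.
Continuing: ikkikkikikkik · kikikkikikkikkikikkik gives term 8.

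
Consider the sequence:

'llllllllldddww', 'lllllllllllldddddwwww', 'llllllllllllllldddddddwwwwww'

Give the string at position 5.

llllllllllllllllllllldddddddddddwwwwwwwwww

Reading off run lengths: l runs 9, 12, 15; d runs 3, 5, 7; w runs 2, 4, 6 — each is linear in n, where the shown terms are n = 2, 3, 4.
Setting n = 6 gives 21, 11, 10 characters in each block.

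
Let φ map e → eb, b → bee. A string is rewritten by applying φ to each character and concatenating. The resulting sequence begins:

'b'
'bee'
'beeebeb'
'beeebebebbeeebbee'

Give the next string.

beeebebebbeeebbeeebbeebeeebebebbeebeeebeb

Replace each of the 17 characters of beeebebebbeeebbee in place — bee eb eb eb bee eb bee eb bee bee eb eb eb bee bee eb eb — and concatenate.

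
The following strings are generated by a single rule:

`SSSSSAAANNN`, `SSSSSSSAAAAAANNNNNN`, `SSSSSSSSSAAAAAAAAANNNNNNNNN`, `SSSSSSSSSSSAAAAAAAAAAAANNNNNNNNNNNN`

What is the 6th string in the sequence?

The n-th term is 2n+3 S's then 3n A's then 3n N's (n = 1, 2, …).
For term 6, n = 6, so the run lengths are 15, 18, 18.

SSSSSSSSSSSSSSSAAAAAAAAAAAAAAAAAANNNNNNNNNNNNNNNNNN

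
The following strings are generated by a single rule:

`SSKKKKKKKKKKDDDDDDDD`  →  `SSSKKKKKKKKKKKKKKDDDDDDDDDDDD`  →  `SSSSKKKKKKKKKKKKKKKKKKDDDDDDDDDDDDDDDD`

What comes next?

Each string has the form S^{n} K^{4n+2} D^{4n}, where the shown terms are n = 2, 3, 4.
At n = 5 the blocks have lengths 5, 22, 20.

SSSSSKKKKKKKKKKKKKKKKKKKKKKDDDDDDDDDDDDDDDDDDDD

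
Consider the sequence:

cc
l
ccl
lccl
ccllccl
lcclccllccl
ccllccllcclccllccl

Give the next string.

lcclccllcclccllccllcclccllccl

This is a Fibonacci-style word recurrence s(k) = s(k−2)·s(k−1): e.g. cc·l = ccl.
The next term joins lcclccllccl and ccllccllcclccllccl.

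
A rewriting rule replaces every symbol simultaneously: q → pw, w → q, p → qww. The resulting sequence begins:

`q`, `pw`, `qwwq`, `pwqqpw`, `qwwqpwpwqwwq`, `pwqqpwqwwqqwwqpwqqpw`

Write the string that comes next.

Applying the rule to each of the 20 symbols of pwqqpwqwwqqwwqpwqqpw gives the pieces qww q pw pw qww q pw q q pw pw q q pw qww q pw pw qww q, which concatenate to the answer.

qwwqpwpwqwwqpwqqpwpwqqpwqwwqpwpwqwwq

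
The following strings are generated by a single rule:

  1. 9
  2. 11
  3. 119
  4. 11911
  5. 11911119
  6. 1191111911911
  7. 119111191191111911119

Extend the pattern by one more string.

This is a Fibonacci-style word recurrence s(k) = s(k−1)·s(k−2): e.g. 11·9 = 119.
So term 8 is 119111191191111911119·1191111911911.

1191111911911119111191191111911911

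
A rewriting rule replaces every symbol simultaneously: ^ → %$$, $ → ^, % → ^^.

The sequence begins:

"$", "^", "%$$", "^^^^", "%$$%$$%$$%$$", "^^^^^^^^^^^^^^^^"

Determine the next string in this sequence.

Replace each of the 16 characters of ^^^^^^^^^^^^^^^^ in place — %$$ %$$ %$$ %$$ %$$ %$$ %$$ %$$ %$$ %$$ %$$ %$$ %$$ %$$ %$$ %$$ — and concatenate.

%$$%$$%$$%$$%$$%$$%$$%$$%$$%$$%$$%$$%$$%$$%$$%$$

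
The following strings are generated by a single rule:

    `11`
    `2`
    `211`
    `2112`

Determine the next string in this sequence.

2112211

From term 3 onward, concatenate the last term with the second-to-last: 2·11 = 211, 211·2 = 2112, …
The next term joins 2112 and 211.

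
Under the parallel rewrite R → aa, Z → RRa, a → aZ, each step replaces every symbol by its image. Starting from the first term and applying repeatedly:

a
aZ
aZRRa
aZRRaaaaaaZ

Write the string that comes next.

aZRRaaaaaaZaZaZaZaZaZRRa

Expanding aZRRaaaaaaZ: a→aZ, Z→RRa, R→aa, R→aa, a→aZ, a→aZ, a→aZ, a→aZ, a→aZ, a→aZ, Z→RRa. Concatenated: aZ RRa aa aa aZ aZ aZ aZ aZ aZ RRa.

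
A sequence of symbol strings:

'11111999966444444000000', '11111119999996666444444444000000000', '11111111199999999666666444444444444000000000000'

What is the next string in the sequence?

The n-th term is 2n+3 1's then 2n+2 9's then 2n 6's then 3n+3 4's then 3n+3 0's (n = 1, 2, …).
Setting n = 4 gives 11, 10, 8, 15, 15 characters in each block.

11111111111999999999966666666444444444444444000000000000000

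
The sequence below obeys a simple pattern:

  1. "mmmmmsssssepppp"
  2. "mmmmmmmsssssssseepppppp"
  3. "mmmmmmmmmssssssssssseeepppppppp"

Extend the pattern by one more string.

mmmmmmmmmmmsssssssssssssseeeepppppppppp

The n-th term is 2n+3 m's then 3n+2 s's then n e's then 2n+2 p's (n = 1, 2, …).
For the next term, n = 4, so the run lengths are 11, 14, 4, 10.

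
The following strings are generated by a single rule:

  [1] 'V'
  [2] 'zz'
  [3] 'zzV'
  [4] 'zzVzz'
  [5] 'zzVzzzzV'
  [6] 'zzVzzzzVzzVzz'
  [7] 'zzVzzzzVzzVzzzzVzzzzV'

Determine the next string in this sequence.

This is a Fibonacci-style word recurrence s(k) = s(k−1)·s(k−2): e.g. zz·V = zzV.
So term 8 is zzVzzzzVzzVzzzzVzzzzV·zzVzzzzVzzVzz.

zzVzzzzVzzVzzzzVzzzzVzzVzzzzVzzVzz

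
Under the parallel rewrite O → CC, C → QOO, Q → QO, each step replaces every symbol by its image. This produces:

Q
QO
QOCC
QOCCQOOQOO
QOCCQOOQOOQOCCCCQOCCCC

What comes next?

QOCCQOOQOOQOCCCCQOCCCCQOCCQOOQOOQOOQOOQOCCQOOQOOQOOQOO

Replace each of the 22 characters of QOCCQOOQOOQOCCCCQOCCCC in place — QO CC QOO QOO QO CC CC QO CC CC QO CC QOO QOO QOO QOO QO CC QOO QOO QOO QOO — and concatenate.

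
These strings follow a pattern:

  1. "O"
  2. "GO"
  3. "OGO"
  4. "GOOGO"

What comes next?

Each term (from the third on) is the two preceding terms concatenated in order: term 3 = O·GO = OGO.
The next term joins OGO and GOOGO.

OGOGOOGO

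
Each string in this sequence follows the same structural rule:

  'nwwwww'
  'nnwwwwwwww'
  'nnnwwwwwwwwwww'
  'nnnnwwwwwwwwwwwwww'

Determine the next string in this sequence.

nnnnnwwwwwwwwwwwwwwwww

Term n consists of n-1 n's, followed by 3n-1 w's, where the shown terms are n = 2, 3, 4, 5.
Setting n = 6 gives 5, 17 characters in each block.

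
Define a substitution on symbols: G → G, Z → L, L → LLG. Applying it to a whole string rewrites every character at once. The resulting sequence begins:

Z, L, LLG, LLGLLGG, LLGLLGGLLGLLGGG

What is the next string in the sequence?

LLGLLGGLLGLLGGGLLGLLGGLLGLLGGGG

Replace each of the 15 characters of LLGLLGGLLGLLGGG in place — LLG LLG G LLG LLG G G LLG LLG G LLG LLG G G G — and concatenate.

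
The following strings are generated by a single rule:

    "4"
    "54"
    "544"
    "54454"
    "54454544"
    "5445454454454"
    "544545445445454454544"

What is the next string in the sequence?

Each term (from the third on) is the previous term followed by the one before it: term 3 = 54·4 = 544.
Continuing: 544545445445454454544 · 5445454454454 gives term 8.

5445454454454544545445445454454454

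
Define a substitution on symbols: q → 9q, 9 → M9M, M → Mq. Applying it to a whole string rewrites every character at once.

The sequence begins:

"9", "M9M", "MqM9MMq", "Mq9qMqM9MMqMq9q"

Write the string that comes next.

Mq9qM9M9qMq9qMqM9MMqMq9qMq9qM9M9q

Replace each of the 15 characters of Mq9qMqM9MMqMq9q in place — Mq 9q M9M 9q Mq 9q Mq M9M Mq Mq 9q Mq 9q M9M 9q — and concatenate.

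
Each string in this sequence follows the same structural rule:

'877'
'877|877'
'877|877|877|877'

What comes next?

Each string is two copies of the previous one joined by '|'.
Doubling 877|877|877|877 with '|' between the halves:

877|877|877|877|877|877|877|877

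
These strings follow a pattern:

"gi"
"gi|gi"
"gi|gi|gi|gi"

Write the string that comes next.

s(k+1) = s(k)·|·s(k) — each term doubles the last with '|' between the halves.
Doubling gi|gi|gi|gi with '|' between the halves:

gi|gi|gi|gi|gi|gi|gi|gi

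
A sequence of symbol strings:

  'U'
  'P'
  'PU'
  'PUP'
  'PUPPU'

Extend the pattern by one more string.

From term 3 onward, concatenate the last term with the second-to-last: P·U = PU, PU·P = PUP, …
The next term joins PUPPU and PUP.

PUPPUPUP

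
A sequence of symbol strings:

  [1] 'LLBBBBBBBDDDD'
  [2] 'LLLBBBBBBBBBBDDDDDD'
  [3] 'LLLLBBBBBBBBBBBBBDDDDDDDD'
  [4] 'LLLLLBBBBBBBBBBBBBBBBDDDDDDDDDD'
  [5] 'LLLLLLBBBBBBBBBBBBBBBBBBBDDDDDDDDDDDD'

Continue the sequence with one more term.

LLLLLLLBBBBBBBBBBBBBBBBBBBBBBDDDDDDDDDDDDDD

Reading off run lengths: L runs 2, 3, 4, 5, 6; B runs 7, 10, 13, 16, 19; D runs 4, 6, 8, 10, 12 — each is linear in n, where the shown terms are n = 2, 3, 4, 5, 6.
At n = 7 the blocks have lengths 7, 22, 14.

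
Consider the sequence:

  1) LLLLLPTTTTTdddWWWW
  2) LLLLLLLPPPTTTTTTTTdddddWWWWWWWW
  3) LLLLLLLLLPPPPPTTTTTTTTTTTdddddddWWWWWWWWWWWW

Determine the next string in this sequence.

Term n consists of 2n+3 L's, followed by 2n-1 P's, followed by 3n+2 T's, followed by 2n+1 d's, followed by 4n W's (n = 1, 2, …).
At n = 4 the blocks have lengths 11, 7, 14, 9, 16.

LLLLLLLLLLLPPPPPPPTTTTTTTTTTTTTTdddddddddWWWWWWWWWWWWWWWW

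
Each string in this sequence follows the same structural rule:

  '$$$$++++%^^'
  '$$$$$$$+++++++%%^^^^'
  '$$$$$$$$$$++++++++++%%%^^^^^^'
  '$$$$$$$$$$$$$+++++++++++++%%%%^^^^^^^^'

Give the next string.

The n-th term is 3n+1 $'s then 3n+1 +'s then n %'s then 2n ^'s (n = 1, 2, …).
Setting n = 5 gives 16, 16, 5, 10 characters in each block.

$$$$$$$$$$$$$$$$++++++++++++++++%%%%%^^^^^^^^^^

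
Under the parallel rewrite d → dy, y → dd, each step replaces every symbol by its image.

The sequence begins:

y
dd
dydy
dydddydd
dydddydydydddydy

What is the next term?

Rewriting the 16 symbols of dydddydydydddydy one by one yields dy dd dy dy dy dd dy dd dy dd dy dy dy dd dy dd; concatenated:

dydddydydydddydddydddydydydddydd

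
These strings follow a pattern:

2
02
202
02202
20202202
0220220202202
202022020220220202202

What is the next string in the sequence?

This is a Fibonacci-style word recurrence s(k) = s(k−2)·s(k−1): e.g. 2·02 = 202.
Continuing: 0220220202202 · 202022020220220202202 gives term 8.

0220220202202202022020220220202202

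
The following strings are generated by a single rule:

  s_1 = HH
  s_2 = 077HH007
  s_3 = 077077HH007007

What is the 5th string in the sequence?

077077077077HH007007007007

s(k+1) = 077·s(k)·007, so each term gains 077 as a prefix and 007 as a suffix.
From 077077HH007007, 2 further steps: 077077HH007007 → 077077077HH007007007 → (answer).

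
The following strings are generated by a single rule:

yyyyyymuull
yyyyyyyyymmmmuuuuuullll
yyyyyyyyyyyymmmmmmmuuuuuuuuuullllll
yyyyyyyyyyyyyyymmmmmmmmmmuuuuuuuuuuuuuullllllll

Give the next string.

yyyyyyyyyyyyyyyyyymmmmmmmmmmmmmuuuuuuuuuuuuuuuuuullllllllll

Term n consists of 3n+3 y's, followed by 3n-2 m's, followed by 4n-2 u's, followed by 2n l's (n = 1, 2, …).
Setting n = 5 gives 18, 13, 18, 10 characters in each block.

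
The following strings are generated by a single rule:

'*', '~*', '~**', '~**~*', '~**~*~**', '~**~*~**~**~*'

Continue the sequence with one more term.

~**~*~**~**~*~**~*~**

This is a Fibonacci-style word recurrence s(k) = s(k−1)·s(k−2): e.g. ~*·* = ~**.
Continuing: ~**~*~**~**~* · ~**~*~** gives term 7.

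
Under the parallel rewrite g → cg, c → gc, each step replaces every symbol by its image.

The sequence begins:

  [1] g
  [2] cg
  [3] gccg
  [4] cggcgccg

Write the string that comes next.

Rewriting each symbol of cggcgccg: c→gc, g→cg, g→cg, c→gc, g→cg, c→gc, c→gc, g→cg, which concatenates to gc cg cg gc cg gc gc cg.

gccgcggccggcgccg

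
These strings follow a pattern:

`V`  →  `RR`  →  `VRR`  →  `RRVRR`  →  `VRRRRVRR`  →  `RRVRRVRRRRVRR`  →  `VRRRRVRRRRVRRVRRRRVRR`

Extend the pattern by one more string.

RRVRRVRRRRVRRVRRRRVRRRRVRRVRRRRVRR

Each term (from the third on) is the two preceding terms concatenated in order: term 3 = V·RR = VRR.
The next term joins RRVRRVRRRRVRR and VRRRRVRRRRVRRVRRRRVRR.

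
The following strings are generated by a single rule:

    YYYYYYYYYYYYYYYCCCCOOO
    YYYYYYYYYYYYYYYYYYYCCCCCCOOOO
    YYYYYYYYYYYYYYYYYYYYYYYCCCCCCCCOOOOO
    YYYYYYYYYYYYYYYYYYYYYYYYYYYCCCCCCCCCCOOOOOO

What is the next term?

The n-th term is 4n+3 Y's then 2n-2 C's then n O's, where the shown terms are n = 3, 4, 5, 6.
At n = 7 the blocks have lengths 31, 12, 7.

YYYYYYYYYYYYYYYYYYYYYYYYYYYYYYYCCCCCCCCCCCCOOOOOOO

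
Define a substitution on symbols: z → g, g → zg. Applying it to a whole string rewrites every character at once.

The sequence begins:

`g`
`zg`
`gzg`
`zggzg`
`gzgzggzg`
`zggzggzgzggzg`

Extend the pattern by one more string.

Replace each of the 13 characters of zggzggzgzggzg in place — g zg zg g zg zg g zg g zg zg g zg — and concatenate.

gzgzggzgzggzggzgzggzg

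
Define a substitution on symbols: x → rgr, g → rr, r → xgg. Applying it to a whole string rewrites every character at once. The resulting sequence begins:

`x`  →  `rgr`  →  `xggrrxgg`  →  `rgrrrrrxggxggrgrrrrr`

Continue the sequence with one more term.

φ(rgrrrrrxggxggrgrrrrr) expands symbol-by-symbol to xgg rr xgg xgg xgg xgg xgg rgr rr rr rgr rr rr xgg rr xgg xgg xgg xgg xgg; joining the 20 pieces gives the next term.

xggrrxggxggxggxggxggrgrrrrrrgrrrrrxggrrxggxggxggxggxgg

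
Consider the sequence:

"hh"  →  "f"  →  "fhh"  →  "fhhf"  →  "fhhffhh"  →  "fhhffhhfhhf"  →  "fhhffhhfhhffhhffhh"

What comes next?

fhhffhhfhhffhhffhhfhhffhhfhhf

From term 3 onward, concatenate the last term with the second-to-last: f·hh = fhh, fhh·f = fhhf, …
So term 8 is fhhffhhfhhffhhffhh·fhhffhhfhhf.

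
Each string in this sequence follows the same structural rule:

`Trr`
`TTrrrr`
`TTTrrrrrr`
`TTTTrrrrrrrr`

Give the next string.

TTTTTrrrrrrrrrr

The n-th term is n T's then 2n r's (n = 1, 2, …).
At n = 5 the blocks have lengths 5, 10.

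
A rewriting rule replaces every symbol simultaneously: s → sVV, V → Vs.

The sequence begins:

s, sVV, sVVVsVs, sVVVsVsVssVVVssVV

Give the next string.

Rewriting the 17 symbols of sVVVsVsVssVVVssVV one by one yields sVV Vs Vs Vs sVV Vs sVV Vs sVV sVV Vs Vs Vs sVV sVV Vs Vs; concatenated:

sVVVsVsVssVVVssVVVssVVsVVVsVsVssVVsVVVsVs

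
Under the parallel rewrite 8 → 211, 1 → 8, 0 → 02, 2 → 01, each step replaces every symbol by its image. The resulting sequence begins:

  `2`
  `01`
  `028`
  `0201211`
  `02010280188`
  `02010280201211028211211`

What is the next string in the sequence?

Replace each of the 23 characters of 02010280201211028211211 in place — 02 01 02 8 02 01 211 02 01 02 8 01 8 8 02 01 211 01 8 8 01 8 8 — and concatenate.

0201028020121102010280188020121101880188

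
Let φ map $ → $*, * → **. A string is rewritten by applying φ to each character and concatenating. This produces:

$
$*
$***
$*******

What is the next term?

Rewriting each symbol of $*******: $→$*, *→**, *→**, *→**, *→**, *→**, *→**, *→**, which concatenates to $* ** ** ** ** ** ** **.

$***************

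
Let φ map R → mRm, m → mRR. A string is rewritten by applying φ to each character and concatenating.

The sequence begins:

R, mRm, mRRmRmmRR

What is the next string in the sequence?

mRRmRmmRmmRRmRmmRRmRRmRmmRm

Expanding mRRmRmmRR: m→mRR, R→mRm, R→mRm, m→mRR, R→mRm, m→mRR, m→mRR, R→mRm, R→mRm. Concatenated: mRR mRm mRm mRR mRm mRR mRR mRm mRm.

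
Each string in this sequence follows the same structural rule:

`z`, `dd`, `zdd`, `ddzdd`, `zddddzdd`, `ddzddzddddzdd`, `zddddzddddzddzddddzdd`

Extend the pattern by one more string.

Each term (from the third on) is the two preceding terms concatenated in order: term 3 = z·dd = zdd.
So term 8 is ddzddzddddzdd·zddddzddddzddzddddzdd.

ddzddzddddzddzddddzddddzddzddddzdd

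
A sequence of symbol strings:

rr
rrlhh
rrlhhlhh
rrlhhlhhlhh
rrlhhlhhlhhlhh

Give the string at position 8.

Every step adds lhh to the end: s(k+1) = s(k)·lhh.
From rrlhhlhhlhhlhh, 3 further steps: rrlhhlhhlhhlhh → rrlhhlhhlhhlhhlhh → rrlhhlhhlhhlhhlhhlhh → (answer).

rrlhhlhhlhhlhhlhhlhhlhh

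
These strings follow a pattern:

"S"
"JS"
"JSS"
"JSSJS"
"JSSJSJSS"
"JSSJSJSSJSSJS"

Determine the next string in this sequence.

This is a Fibonacci-style word recurrence s(k) = s(k−1)·s(k−2): e.g. JS·S = JSS.
The next term joins JSSJSJSSJSSJS and JSSJSJSS.

JSSJSJSSJSSJSJSSJSJSS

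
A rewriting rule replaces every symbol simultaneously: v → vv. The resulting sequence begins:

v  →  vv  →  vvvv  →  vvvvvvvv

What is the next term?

vvvvvvvvvvvvvvvv

Apply φ to vvvvvvvv symbol by symbol: v→vv, v→vv, v→vv, v→vv, v→vv, v→vv, v→vv, v→vv; joined: vv vv vv vv vv vv vv vv.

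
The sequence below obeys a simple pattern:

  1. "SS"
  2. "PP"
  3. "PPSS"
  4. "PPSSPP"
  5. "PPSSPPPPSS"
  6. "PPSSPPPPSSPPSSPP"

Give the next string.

PPSSPPPPSSPPSSPPPPSSPPPPSS

Each term (from the third on) is the previous term followed by the one before it: term 3 = PP·SS = PPSS.
So term 7 is PPSSPPPPSSPPSSPP·PPSSPPPPSS.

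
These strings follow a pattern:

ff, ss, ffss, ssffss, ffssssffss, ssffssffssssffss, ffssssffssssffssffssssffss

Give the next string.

From term 3 onward, concatenate the second-to-last term with the last: ff·ss = ffss, ss·ffss = ssffss, …
So term 8 is ssffssffssssffss·ffssssffssssffssffssssffss.

ssffssffssssffssffssssffssssffssffssssffss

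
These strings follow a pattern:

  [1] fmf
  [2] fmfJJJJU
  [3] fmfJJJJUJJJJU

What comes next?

The strings grow by a fixed suffix JJJJU each time.
So the next term is fmfJJJJUJJJJU·JJJJU.

fmfJJJJUJJJJUJJJJU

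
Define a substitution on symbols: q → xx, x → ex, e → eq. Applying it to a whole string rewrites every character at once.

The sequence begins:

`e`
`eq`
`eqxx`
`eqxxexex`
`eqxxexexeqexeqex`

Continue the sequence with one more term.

eqxxexexeqexeqexeqxxeqexeqxxeqex

φ(eqxxexexeqexeqex) expands symbol-by-symbol to eq xx ex ex eq ex eq ex eq xx eq ex eq xx eq ex; joining the 16 pieces gives the next term.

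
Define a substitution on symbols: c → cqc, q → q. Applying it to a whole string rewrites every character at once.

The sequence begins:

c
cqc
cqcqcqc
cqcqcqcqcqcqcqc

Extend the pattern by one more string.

Replace each of the 15 characters of cqcqcqcqcqcqcqc in place — cqc q cqc q cqc q cqc q cqc q cqc q cqc q cqc — and concatenate.

cqcqcqcqcqcqcqcqcqcqcqcqcqcqcqc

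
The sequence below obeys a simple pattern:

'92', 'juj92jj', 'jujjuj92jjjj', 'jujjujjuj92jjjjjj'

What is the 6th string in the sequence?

jujjujjujjujjuj92jjjjjjjjjj

Each term wraps the previous one in juj on the left and jj on the right.
From jujjujjuj92jjjjjj, 2 further steps: jujjujjuj92jjjjjj → jujjujjujjuj92jjjjjjjj → (answer).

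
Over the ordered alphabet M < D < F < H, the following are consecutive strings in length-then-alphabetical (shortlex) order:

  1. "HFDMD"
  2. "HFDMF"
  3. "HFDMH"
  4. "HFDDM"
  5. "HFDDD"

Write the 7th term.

HFDDH

Stepping forward 2 times from HFDDD: HFDDD → HFDDF, then the target.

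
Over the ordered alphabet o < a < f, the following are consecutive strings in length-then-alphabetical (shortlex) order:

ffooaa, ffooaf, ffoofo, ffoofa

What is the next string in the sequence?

ffooff

Find the rightmost character of ffoofa below f, bump it to the next letter, and reset everything to its right to o.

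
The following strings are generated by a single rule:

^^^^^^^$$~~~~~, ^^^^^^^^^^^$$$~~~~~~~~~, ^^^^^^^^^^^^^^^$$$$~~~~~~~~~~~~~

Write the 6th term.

Term n consists of 4n+3 ^'s, followed by n+1 $'s, followed by 4n+1 ~'s (n = 1, 2, …).
For term 6, n = 6, so the run lengths are 27, 7, 25.

^^^^^^^^^^^^^^^^^^^^^^^^^^^$$$$$$$~~~~~~~~~~~~~~~~~~~~~~~~~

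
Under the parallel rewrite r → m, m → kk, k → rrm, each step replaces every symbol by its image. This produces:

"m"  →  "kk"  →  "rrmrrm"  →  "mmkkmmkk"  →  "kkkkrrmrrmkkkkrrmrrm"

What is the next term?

rrmrrmrrmrrmmmkkmmkkrrmrrmrrmrrmmmkkmmkk

Replace each of the 20 characters of kkkkrrmrrmkkkkrrmrrm in place — rrm rrm rrm rrm m m kk m m kk rrm rrm rrm rrm m m kk m m kk — and concatenate.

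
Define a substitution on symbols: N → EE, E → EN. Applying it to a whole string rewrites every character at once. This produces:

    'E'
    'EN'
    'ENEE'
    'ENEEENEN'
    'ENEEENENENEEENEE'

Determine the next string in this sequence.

Rewriting the 16 symbols of ENEEENENENEEENEE one by one yields EN EE EN EN EN EE EN EE EN EE EN EN EN EE EN EN; concatenated:

ENEEENENENEEENEEENEEENENENEEENEN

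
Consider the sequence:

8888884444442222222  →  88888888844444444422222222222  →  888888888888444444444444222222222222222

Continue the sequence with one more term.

The n-th term is 3n 8's then 3n 4's then 4n-1 2's, where the shown terms are n = 2, 3, 4.
Setting n = 5 gives 15, 15, 19 characters in each block.

8888888888888884444444444444442222222222222222222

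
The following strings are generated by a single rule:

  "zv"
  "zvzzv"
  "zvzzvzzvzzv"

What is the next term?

Each string is two copies of the previous one joined by 'z'.
So the next term is two copies of zvzzvzzvzzv with 'z' between the halves.

zvzzvzzvzzvzzvzzvzzvzzv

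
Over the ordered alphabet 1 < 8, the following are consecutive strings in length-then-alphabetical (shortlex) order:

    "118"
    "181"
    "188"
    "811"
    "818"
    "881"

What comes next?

The successor of 881 increments the rightmost position that isn't already 8 and resets every position after it to 1.

888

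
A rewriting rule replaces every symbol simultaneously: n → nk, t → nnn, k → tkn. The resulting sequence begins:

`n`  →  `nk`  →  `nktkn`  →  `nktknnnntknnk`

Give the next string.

nktknnnntknnknknknknnntknnknktkn

φ(nktknnnntknnk) expands symbol-by-symbol to nk tkn nnn tkn nk nk nk nk nnn tkn nk nk tkn; joining the 13 pieces gives the next term.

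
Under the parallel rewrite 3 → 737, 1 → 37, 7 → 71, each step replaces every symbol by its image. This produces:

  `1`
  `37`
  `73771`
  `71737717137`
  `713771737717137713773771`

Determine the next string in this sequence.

Rewriting the 24 symbols of 713771737717137713773771 one by one yields 71 37 737 71 71 37 71 737 71 71 37 71 37 737 71 71 37 737 71 71 737 71 71 37; concatenated:

71377377171377173771713771377377171377377171737717137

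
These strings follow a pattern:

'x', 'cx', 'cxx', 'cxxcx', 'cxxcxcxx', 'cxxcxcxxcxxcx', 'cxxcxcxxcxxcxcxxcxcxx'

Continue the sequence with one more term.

cxxcxcxxcxxcxcxxcxcxxcxxcxcxxcxxcx

This is a Fibonacci-style word recurrence s(k) = s(k−1)·s(k−2): e.g. cx·x = cxx.
So term 8 is cxxcxcxxcxxcxcxxcxcxx·cxxcxcxxcxxcx.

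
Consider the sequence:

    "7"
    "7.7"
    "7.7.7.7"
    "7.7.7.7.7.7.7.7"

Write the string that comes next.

Every step duplicates the string with '.' between the halves.
One more doubling of 7.7.7.7.7.7.7.7 gives the answer.

7.7.7.7.7.7.7.7.7.7.7.7.7.7.7.7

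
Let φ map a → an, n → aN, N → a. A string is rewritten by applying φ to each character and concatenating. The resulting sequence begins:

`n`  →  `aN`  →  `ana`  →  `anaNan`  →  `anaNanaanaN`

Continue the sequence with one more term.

anaNanaanaNananaNana

Apply φ to anaNanaanaN symbol by symbol: a→an, n→aN, a→an, N→a, a→an, n→aN, a→an, a→an, n→aN, a→an, N→a; joined: an aN an a an aN an an aN an a.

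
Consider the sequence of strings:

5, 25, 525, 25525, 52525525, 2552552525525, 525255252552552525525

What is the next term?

Each term (from the third on) is the two preceding terms concatenated in order: term 3 = 5·25 = 525.
The next term joins 2552552525525 and 525255252552552525525.

2552552525525525255252552552525525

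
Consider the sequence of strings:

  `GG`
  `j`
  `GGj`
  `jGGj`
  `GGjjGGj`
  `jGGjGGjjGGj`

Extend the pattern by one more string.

GGjjGGjjGGjGGjjGGj

Each term (from the third on) is the two preceding terms concatenated in order: term 3 = GG·j = GGj.
The next term joins GGjjGGj and jGGjGGjjGGj.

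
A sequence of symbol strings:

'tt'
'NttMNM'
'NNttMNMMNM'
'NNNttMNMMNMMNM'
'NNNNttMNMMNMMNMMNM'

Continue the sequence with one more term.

NNNNNttMNMMNMMNMMNMMNM

s(k+1) = N·s(k)·MNM, so each term gains N as a prefix and MNM as a suffix.
One more step from NNNNttMNMMNMMNMMNM gives the answer.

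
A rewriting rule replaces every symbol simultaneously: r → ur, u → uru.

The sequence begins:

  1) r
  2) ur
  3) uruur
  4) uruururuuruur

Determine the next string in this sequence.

uruururuuruururuururuuruururuuruur

φ(uruururuuruur) expands symbol-by-symbol to uru ur uru uru ur uru ur uru uru ur uru uru ur; joining the 13 pieces gives the next term.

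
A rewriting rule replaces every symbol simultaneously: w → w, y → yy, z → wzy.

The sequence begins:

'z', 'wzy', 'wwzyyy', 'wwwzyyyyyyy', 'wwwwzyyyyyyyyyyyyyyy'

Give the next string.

wwwwwzyyyyyyyyyyyyyyyyyyyyyyyyyyyyyyy

Replace each of the 20 characters of wwwwzyyyyyyyyyyyyyyy in place — w w w w wzy yy yy yy yy yy yy yy yy yy yy yy yy yy yy yy — and concatenate.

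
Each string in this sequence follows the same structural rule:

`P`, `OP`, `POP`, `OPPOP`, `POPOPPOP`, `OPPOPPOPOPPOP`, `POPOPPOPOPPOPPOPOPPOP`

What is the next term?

From term 3 onward, concatenate the second-to-last term with the last: P·OP = POP, OP·POP = OPPOP, …
Continuing: OPPOPPOPOPPOP · POPOPPOPOPPOPPOPOPPOP gives term 8.

OPPOPPOPOPPOPPOPOPPOPOPPOPPOPOPPOP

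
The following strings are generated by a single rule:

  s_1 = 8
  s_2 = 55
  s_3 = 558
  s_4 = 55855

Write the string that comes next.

Each term (from the third on) is the previous term followed by the one before it: term 3 = 55·8 = 558.
Continuing: 55855 · 558 gives term 5.

55855558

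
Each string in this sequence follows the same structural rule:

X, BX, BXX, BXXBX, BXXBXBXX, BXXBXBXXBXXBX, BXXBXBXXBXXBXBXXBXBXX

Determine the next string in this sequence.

BXXBXBXXBXXBXBXXBXBXXBXXBXBXXBXXBX

This is a Fibonacci-style word recurrence s(k) = s(k−1)·s(k−2): e.g. BX·X = BXX.
So term 8 is BXXBXBXXBXXBXBXXBXBXX·BXXBXBXXBXXBX.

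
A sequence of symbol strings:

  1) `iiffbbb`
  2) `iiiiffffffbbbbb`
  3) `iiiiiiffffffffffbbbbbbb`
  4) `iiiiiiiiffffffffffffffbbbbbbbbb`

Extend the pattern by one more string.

Each string has the form i^{2n} f^{4n-2} b^{2n+1} (n = 1, 2, …).
For the next term, n = 5, so the run lengths are 10, 18, 11.

iiiiiiiiiiffffffffffffffffffbbbbbbbbbbb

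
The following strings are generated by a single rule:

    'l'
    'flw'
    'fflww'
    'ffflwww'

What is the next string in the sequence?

fffflwwww

Every step adds f to the front and w to the end of the previous string.
One more step from ffflwww gives the answer.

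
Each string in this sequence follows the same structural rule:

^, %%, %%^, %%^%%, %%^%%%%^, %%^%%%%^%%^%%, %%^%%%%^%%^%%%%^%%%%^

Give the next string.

%%^%%%%^%%^%%%%^%%%%^%%^%%%%^%%^%%

Each term (from the third on) is the previous term followed by the one before it: term 3 = %%·^ = %%^.
Continuing: %%^%%%%^%%^%%%%^%%%%^ · %%^%%%%^%%^%% gives term 8.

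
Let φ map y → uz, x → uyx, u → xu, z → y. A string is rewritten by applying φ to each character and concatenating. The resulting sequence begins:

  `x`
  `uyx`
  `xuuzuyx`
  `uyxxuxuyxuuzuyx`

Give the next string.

Rewriting the 15 symbols of uyxxuxuyxuuzuyx one by one yields xu uz uyx uyx xu uyx xu uz uyx xu xu y xu uz uyx; concatenated:

xuuzuyxuyxxuuyxxuuzuyxxuxuyxuuzuyx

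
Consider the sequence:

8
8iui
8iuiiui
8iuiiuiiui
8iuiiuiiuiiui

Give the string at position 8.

8iuiiuiiuiiuiiuiiuiiui

The strings grow by a fixed suffix iui each time.
From 8iuiiuiiuiiui, 3 further steps: 8iuiiuiiuiiui → 8iuiiuiiuiiuiiui → 8iuiiuiiuiiuiiuiiui → (answer).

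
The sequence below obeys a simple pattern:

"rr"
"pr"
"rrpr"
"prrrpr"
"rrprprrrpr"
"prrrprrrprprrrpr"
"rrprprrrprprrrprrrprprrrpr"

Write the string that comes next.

prrrprrrprprrrprrrprprrrprprrrprrrprprrrpr

Each term (from the third on) is the two preceding terms concatenated in order: term 3 = rr·pr = rrpr.
So term 8 is prrrprrrprprrrpr·rrprprrrprprrrprrrprprrrpr.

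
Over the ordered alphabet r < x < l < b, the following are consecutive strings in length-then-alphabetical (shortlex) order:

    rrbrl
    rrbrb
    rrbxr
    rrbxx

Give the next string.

Find the rightmost character of rrbxx below b, bump it to the next letter, and reset everything to its right to r.

rrbxl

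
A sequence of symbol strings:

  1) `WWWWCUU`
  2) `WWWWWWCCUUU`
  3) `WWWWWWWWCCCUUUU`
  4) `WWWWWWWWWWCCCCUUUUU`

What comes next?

WWWWWWWWWWWWCCCCCUUUUUU

Reading off run lengths: W runs 4, 6, 8, 10; C runs 1, 2, 3, 4; U runs 2, 3, 4, 5 — each is linear in n, where the shown terms are n = 2, 3, 4, 5.
For the next term, n = 6, so the run lengths are 12, 5, 6.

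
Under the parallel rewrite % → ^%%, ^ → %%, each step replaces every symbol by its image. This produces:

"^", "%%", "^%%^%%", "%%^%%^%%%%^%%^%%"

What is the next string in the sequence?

φ(%%^%%^%%%%^%%^%%) expands symbol-by-symbol to ^%% ^%% %% ^%% ^%% %% ^%% ^%% ^%% ^%% %% ^%% ^%% %% ^%% ^%%; joining the 16 pieces gives the next term.

^%%^%%%%^%%^%%%%^%%^%%^%%^%%%%^%%^%%%%^%%^%%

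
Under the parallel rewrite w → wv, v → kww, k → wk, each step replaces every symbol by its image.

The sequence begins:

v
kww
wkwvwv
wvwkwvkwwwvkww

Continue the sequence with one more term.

Rewriting the 14 symbols of wvwkwvkwwwvkww one by one yields wv kww wv wk wv kww wk wv wv wv kww wk wv wv; concatenated:

wvkwwwvwkwvkwwwkwvwvwvkwwwkwvwv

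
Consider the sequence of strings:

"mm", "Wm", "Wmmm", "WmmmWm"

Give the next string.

WmmmWmWmmm

From term 3 onward, concatenate the last term with the second-to-last: Wm·mm = Wmmm, Wmmm·Wm = WmmmWm, …
The next term joins WmmmWm and Wmmm.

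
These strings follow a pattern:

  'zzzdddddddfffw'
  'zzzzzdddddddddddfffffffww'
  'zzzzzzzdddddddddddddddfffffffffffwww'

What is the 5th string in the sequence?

Each string has the form z^{2n+1} d^{4n+3} f^{4n-1} w^{n} (n = 1, 2, …).
Setting n = 5 gives 11, 23, 19, 5 characters in each block.

zzzzzzzzzzzdddddddddddddddddddddddfffffffffffffffffffwwwww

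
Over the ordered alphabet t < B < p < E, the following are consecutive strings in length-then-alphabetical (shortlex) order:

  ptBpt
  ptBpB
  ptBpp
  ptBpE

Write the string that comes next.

The successor of ptBpE increments the rightmost position that isn't already E and resets every position after it to t.

ptBEt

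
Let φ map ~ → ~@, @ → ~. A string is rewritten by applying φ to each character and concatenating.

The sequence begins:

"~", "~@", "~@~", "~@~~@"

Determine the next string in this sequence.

~@~~@~@~

Expanding ~@~~@: ~→~@, @→~, ~→~@, ~→~@, @→~. Concatenated: ~@ ~ ~@ ~@ ~.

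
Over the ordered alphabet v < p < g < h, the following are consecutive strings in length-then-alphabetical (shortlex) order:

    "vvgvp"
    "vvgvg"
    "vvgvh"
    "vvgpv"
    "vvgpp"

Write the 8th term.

Stepping forward 3 times from vvgpp: vvgpp → vvgpg → vvgph, then the target.

vvggv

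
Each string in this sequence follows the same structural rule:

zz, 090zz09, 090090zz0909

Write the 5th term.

Every step adds 090 to the front and 09 to the end of the previous string.
From 090090zz0909, 2 further steps: 090090zz0909 → 090090090zz090909 → (answer).

090090090090zz09090909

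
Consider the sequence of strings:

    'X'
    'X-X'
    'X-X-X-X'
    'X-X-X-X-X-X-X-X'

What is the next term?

Each string is two copies of the previous one joined by '-'.
One more doubling of X-X-X-X-X-X-X-X gives the answer.

X-X-X-X-X-X-X-X-X-X-X-X-X-X-X-X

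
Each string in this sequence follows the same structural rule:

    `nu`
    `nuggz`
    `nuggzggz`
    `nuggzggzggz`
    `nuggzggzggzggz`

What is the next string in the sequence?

Each term is the previous one with ggz appended.
So the next term is nuggzggzggzggz·ggz.

nuggzggzggzggzggz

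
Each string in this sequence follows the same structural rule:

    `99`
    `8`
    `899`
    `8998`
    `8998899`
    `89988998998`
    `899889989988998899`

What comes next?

This is a Fibonacci-style word recurrence s(k) = s(k−1)·s(k−2): e.g. 8·99 = 899.
Continuing: 899889989988998899 · 89988998998 gives term 8.

89988998998899889989988998998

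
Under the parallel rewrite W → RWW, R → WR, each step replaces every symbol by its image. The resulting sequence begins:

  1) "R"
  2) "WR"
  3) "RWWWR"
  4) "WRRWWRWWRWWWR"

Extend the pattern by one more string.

RWWWRWRRWWRWWWRRWWRWWWRRWWRWWRWWWR

Replace each of the 13 characters of WRRWWRWWRWWWR in place — RWW WR WR RWW RWW WR RWW RWW WR RWW RWW RWW WR — and concatenate.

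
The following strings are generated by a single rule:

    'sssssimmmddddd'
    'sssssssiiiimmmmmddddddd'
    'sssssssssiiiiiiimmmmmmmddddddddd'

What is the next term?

sssssssssssiiiiiiiiiimmmmmmmmmddddddddddd

Term n consists of 2n+3 s's, followed by 3n-2 i's, followed by 2n+1 m's, followed by 2n+3 d's (n = 1, 2, …).
For the next term, n = 4, so the run lengths are 11, 10, 9, 11.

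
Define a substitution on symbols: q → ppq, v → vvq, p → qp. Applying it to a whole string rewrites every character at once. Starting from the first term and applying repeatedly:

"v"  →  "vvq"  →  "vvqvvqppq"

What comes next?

vvqvvqppqvvqvvqppqqpqpppq

Expanding vvqvvqppq: v→vvq, v→vvq, q→ppq, v→vvq, v→vvq, q→ppq, p→qp, p→qp, q→ppq. Concatenated: vvq vvq ppq vvq vvq ppq qp qp ppq.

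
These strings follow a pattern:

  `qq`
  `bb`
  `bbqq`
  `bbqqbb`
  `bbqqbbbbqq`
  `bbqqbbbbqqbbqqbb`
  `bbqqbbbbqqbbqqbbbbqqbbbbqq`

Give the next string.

bbqqbbbbqqbbqqbbbbqqbbbbqqbbqqbbbbqqbbqqbb

From term 3 onward, concatenate the last term with the second-to-last: bb·qq = bbqq, bbqq·bb = bbqqbb, …
The next term joins bbqqbbbbqqbbqqbbbbqqbbbbqq and bbqqbbbbqqbbqqbb.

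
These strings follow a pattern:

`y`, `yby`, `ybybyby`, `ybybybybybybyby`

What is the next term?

Each string is two copies of the previous one joined by 'b'.
Doubling ybybybybybybyby with 'b' between the halves:

ybybybybybybybybybybybybybybyby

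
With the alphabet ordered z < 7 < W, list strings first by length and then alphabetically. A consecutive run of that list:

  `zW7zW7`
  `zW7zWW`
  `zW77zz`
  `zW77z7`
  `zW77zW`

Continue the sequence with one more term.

The successor of zW77zW increments the rightmost position that isn't already W and resets every position after it to z.

zW777z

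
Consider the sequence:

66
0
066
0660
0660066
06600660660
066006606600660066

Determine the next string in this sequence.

This is a Fibonacci-style word recurrence s(k) = s(k−1)·s(k−2): e.g. 0·66 = 066.
The next term joins 066006606600660066 and 06600660660.

06600660660066006606600660660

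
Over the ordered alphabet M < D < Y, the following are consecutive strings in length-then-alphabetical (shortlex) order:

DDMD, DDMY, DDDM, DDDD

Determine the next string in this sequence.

DDDY

Find the rightmost character of DDDD below Y, bump it to the next letter, and reset everything to its right to M.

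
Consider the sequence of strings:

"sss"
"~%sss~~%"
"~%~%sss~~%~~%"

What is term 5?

~%~%~%~%sss~~%~~%~~%~~%

Each term wraps the previous one in ~% on the left and ~~% on the right.
From ~%~%sss~~%~~%, 2 further steps: ~%~%sss~~%~~% → ~%~%~%sss~~%~~%~~% → (answer).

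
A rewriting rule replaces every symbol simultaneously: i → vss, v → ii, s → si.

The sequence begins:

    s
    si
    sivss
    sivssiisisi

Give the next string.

sivssiisisivssvsssivsssivss

Expanding sivssiisisi: s→si, i→vss, v→ii, s→si, s→si, i→vss, i→vss, s→si, i→vss, s→si, i→vss. Concatenated: si vss ii si si vss vss si vss si vss.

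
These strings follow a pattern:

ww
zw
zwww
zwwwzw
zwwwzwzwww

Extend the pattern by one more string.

zwwwzwzwwwzwwwzw

Each term (from the third on) is the previous term followed by the one before it: term 3 = zw·ww = zwww.
Continuing: zwwwzwzwww · zwwwzw gives term 6.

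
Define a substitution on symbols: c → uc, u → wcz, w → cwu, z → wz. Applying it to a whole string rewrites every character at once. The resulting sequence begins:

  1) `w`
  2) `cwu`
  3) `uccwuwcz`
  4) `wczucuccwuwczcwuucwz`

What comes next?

cwuucwzwczucwczucuccwuwczcwuucwzuccwuwczwczuccwuwz

Replace each of the 20 characters of wczucuccwuwczcwuucwz in place — cwu uc wz wcz uc wcz uc uc cwu wcz cwu uc wz uc cwu wcz wcz uc cwu wz — and concatenate.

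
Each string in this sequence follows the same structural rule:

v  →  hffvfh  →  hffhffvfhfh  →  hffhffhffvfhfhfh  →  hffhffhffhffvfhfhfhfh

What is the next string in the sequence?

s(k+1) = hff·s(k)·fh, so each term gains hff as a prefix and fh as a suffix.
Applying this once more to hffhffhffhffvfhfhfhfh:

hffhffhffhffhffvfhfhfhfhfh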